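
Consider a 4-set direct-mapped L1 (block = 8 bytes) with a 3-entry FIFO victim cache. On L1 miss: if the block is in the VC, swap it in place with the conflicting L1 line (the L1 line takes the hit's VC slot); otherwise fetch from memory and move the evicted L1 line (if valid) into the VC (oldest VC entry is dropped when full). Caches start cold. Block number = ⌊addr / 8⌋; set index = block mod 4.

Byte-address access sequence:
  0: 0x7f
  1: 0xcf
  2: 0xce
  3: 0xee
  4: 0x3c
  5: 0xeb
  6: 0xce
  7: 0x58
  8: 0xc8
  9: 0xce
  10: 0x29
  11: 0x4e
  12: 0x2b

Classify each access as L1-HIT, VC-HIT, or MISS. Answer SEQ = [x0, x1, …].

SEQ = [MISS, MISS, L1-HIT, MISS, MISS, L1-HIT, VC-HIT, MISS, L1-HIT, L1-HIT, MISS, MISS, VC-HIT]

#0 0x7f→b15/s3 MISS; vc=[]
#1 0xcf→b25/s1 MISS; vc=[]
#2 0xce→b25/s1 L1-HIT; vc=[]
#3 0xee→b29/s1 MISS; vc=[25]
#4 0x3c→b7/s3 MISS; vc=[25,15]
#5 0xeb→b29/s1 L1-HIT; vc=[25,15]
#6 0xce→b25/s1 VC-HIT; vc=[29,15]
#7 0x58→b11/s3 MISS; vc=[29,15,7]
#8 0xc8→b25/s1 L1-HIT; vc=[29,15,7]
#9 0xce→b25/s1 L1-HIT; vc=[29,15,7]
#10 0x29→b5/s1 MISS; vc=[15,7,25]
#11 0x4e→b9/s1 MISS; vc=[7,25,5]
#12 0x2b→b5/s1 VC-HIT; vc=[7,25,9]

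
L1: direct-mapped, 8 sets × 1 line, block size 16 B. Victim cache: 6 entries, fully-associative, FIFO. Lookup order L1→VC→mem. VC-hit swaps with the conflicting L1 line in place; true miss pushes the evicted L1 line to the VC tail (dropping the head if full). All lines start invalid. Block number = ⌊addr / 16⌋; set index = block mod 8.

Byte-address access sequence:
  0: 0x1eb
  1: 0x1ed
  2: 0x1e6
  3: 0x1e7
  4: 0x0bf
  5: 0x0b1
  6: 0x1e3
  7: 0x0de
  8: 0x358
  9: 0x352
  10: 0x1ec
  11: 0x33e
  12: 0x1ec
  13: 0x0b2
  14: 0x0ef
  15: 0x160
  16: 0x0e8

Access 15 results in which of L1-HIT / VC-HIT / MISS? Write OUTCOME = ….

  [0] addr=0x1eb blk=30 s=6: MISS | VC []
  [1] addr=0x1ed blk=30 s=6: L1-HIT | VC []
  [2] addr=0x1e6 blk=30 s=6: L1-HIT | VC []
  [3] addr=0x1e7 blk=30 s=6: L1-HIT | VC []
  [4] addr=0xbf blk=11 s=3: MISS | VC []
  [5] addr=0xb1 blk=11 s=3: L1-HIT | VC []
  [6] addr=0x1e3 blk=30 s=6: L1-HIT | VC []
  [7] addr=0xde blk=13 s=5: MISS | VC []
  [8] addr=0x358 blk=53 s=5: MISS | VC [13]
  [9] addr=0x352 blk=53 s=5: L1-HIT | VC [13]
  [10] addr=0x1ec blk=30 s=6: L1-HIT | VC [13]
  [11] addr=0x33e blk=51 s=3: MISS | VC [13, 11]
  [12] addr=0x1ec blk=30 s=6: L1-HIT | VC [13, 11]
  [13] addr=0xb2 blk=11 s=3: VC-HIT | VC [13, 51]
  [14] addr=0xef blk=14 s=6: MISS | VC [13, 51, 30]
  [15] addr=0x160 blk=22 s=6: MISS | VC [13, 51, 30, 14]
  [16] addr=0xe8 blk=14 s=6: VC-HIT | VC [13, 51, 30, 22]

OUTCOME = MISS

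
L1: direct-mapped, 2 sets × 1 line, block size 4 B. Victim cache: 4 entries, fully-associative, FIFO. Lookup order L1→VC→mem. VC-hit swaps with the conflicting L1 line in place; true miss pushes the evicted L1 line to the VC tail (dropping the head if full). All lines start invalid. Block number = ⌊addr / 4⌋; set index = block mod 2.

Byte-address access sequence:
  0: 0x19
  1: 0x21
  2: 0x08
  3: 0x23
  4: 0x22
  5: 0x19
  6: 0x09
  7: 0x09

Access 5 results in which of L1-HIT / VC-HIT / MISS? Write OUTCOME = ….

OUTCOME = VC-HIT

#0 0x19→b6/s0 MISS; vc=[]
#1 0x21→b8/s0 MISS; vc=[6]
#2 0x8→b2/s0 MISS; vc=[6,8]
#3 0x23→b8/s0 VC-HIT; vc=[6,2]
#4 0x22→b8/s0 L1-HIT; vc=[6,2]
#5 0x19→b6/s0 VC-HIT; vc=[8,2]
#6 0x9→b2/s0 VC-HIT; vc=[8,6]
#7 0x9→b2/s0 L1-HIT; vc=[8,6]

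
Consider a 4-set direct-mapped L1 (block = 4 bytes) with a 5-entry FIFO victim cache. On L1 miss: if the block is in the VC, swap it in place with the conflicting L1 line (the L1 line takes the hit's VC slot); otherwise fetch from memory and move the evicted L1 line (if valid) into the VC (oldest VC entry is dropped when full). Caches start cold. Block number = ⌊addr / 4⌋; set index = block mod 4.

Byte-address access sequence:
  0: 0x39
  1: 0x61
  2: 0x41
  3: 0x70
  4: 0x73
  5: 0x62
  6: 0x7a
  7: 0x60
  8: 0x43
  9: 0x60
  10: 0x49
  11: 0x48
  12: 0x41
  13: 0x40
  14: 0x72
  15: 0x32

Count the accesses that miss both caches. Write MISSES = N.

MISSES = 7

#0 0x39→b14/s2 MISS; vc=[]
#1 0x61→b24/s0 MISS; vc=[]
#2 0x41→b16/s0 MISS; vc=[24]
#3 0x70→b28/s0 MISS; vc=[24,16]
#4 0x73→b28/s0 L1-HIT; vc=[24,16]
#5 0x62→b24/s0 VC-HIT; vc=[28,16]
#6 0x7a→b30/s2 MISS; vc=[28,16,14]
#7 0x60→b24/s0 L1-HIT; vc=[28,16,14]
#8 0x43→b16/s0 VC-HIT; vc=[28,24,14]
#9 0x60→b24/s0 VC-HIT; vc=[28,16,14]
#10 0x49→b18/s2 MISS; vc=[28,16,14,30]
#11 0x48→b18/s2 L1-HIT; vc=[28,16,14,30]
#12 0x41→b16/s0 VC-HIT; vc=[28,24,14,30]
#13 0x40→b16/s0 L1-HIT; vc=[28,24,14,30]
#14 0x72→b28/s0 VC-HIT; vc=[16,24,14,30]
#15 0x32→b12/s0 MISS; vc=[16,24,14,30,28]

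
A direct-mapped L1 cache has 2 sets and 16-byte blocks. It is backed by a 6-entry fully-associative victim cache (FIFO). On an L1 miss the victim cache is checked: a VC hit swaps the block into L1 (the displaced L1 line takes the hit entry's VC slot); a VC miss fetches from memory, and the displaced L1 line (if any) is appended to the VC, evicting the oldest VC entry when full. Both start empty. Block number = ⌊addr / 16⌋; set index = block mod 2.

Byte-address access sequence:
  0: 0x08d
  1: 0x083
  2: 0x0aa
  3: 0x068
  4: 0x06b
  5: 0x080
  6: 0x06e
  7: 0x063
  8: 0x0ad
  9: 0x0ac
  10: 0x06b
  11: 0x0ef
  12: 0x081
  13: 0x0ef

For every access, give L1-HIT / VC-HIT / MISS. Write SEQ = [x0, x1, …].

  [0] addr=0x8d blk=8 s=0: MISS | VC []
  [1] addr=0x83 blk=8 s=0: L1-HIT | VC []
  [2] addr=0xaa blk=10 s=0: MISS | VC [8]
  [3] addr=0x68 blk=6 s=0: MISS | VC [8, 10]
  [4] addr=0x6b blk=6 s=0: L1-HIT | VC [8, 10]
  [5] addr=0x80 blk=8 s=0: VC-HIT | VC [6, 10]
  [6] addr=0x6e blk=6 s=0: VC-HIT | VC [8, 10]
  [7] addr=0x63 blk=6 s=0: L1-HIT | VC [8, 10]
  [8] addr=0xad blk=10 s=0: VC-HIT | VC [8, 6]
  [9] addr=0xac blk=10 s=0: L1-HIT | VC [8, 6]
  [10] addr=0x6b blk=6 s=0: VC-HIT | VC [8, 10]
  [11] addr=0xef blk=14 s=0: MISS | VC [8, 10, 6]
  [12] addr=0x81 blk=8 s=0: VC-HIT | VC [14, 10, 6]
  [13] addr=0xef blk=14 s=0: VC-HIT | VC [8, 10, 6]

SEQ = [MISS, L1-HIT, MISS, MISS, L1-HIT, VC-HIT, VC-HIT, L1-HIT, VC-HIT, L1-HIT, VC-HIT, MISS, VC-HIT, VC-HIT]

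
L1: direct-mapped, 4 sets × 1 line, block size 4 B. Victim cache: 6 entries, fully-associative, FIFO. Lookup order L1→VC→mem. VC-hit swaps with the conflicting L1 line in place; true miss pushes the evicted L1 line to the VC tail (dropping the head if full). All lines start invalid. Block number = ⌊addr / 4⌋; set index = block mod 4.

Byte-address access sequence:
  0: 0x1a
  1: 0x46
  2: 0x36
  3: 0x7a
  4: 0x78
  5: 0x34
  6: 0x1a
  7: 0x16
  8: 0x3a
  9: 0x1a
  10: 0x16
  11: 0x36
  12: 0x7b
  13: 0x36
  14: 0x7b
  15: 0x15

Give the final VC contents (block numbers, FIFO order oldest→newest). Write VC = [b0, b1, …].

VC = [17, 6, 13, 14]

  [0] addr=0x1a blk=6 s=2: MISS | VC []
  [1] addr=0x46 blk=17 s=1: MISS | VC []
  [2] addr=0x36 blk=13 s=1: MISS | VC [17]
  [3] addr=0x7a blk=30 s=2: MISS | VC [17, 6]
  [4] addr=0x78 blk=30 s=2: L1-HIT | VC [17, 6]
  [5] addr=0x34 blk=13 s=1: L1-HIT | VC [17, 6]
  [6] addr=0x1a blk=6 s=2: VC-HIT | VC [17, 30]
  [7] addr=0x16 blk=5 s=1: MISS | VC [17, 30, 13]
  [8] addr=0x3a blk=14 s=2: MISS | VC [17, 30, 13, 6]
  [9] addr=0x1a blk=6 s=2: VC-HIT | VC [17, 30, 13, 14]
  [10] addr=0x16 blk=5 s=1: L1-HIT | VC [17, 30, 13, 14]
  [11] addr=0x36 blk=13 s=1: VC-HIT | VC [17, 30, 5, 14]
  [12] addr=0x7b blk=30 s=2: VC-HIT | VC [17, 6, 5, 14]
  [13] addr=0x36 blk=13 s=1: L1-HIT | VC [17, 6, 5, 14]
  [14] addr=0x7b blk=30 s=2: L1-HIT | VC [17, 6, 5, 14]
  [15] addr=0x15 blk=5 s=1: VC-HIT | VC [17, 6, 13, 14]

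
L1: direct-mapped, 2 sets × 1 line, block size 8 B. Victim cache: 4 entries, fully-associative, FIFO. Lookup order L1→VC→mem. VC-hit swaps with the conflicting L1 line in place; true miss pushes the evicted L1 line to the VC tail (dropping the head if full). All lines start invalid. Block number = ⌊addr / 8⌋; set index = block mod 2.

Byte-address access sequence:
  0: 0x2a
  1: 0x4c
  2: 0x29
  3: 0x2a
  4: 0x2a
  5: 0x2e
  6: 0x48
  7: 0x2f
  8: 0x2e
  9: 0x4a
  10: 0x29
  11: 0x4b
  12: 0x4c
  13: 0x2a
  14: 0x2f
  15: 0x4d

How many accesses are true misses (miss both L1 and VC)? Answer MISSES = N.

MISSES = 2

0: 0x2a (blk 5, set 1) → MISS  vc=[]
1: 0x4c (blk 9, set 1) → MISS  vc=[5]
2: 0x29 (blk 5, set 1) → VC-HIT  vc=[9]
3: 0x2a (blk 5, set 1) → L1-HIT  vc=[9]
4: 0x2a (blk 5, set 1) → L1-HIT  vc=[9]
5: 0x2e (blk 5, set 1) → L1-HIT  vc=[9]
6: 0x48 (blk 9, set 1) → VC-HIT  vc=[5]
7: 0x2f (blk 5, set 1) → VC-HIT  vc=[9]
8: 0x2e (blk 5, set 1) → L1-HIT  vc=[9]
9: 0x4a (blk 9, set 1) → VC-HIT  vc=[5]
10: 0x29 (blk 5, set 1) → VC-HIT  vc=[9]
11: 0x4b (blk 9, set 1) → VC-HIT  vc=[5]
12: 0x4c (blk 9, set 1) → L1-HIT  vc=[5]
13: 0x2a (blk 5, set 1) → VC-HIT  vc=[9]
14: 0x2f (blk 5, set 1) → L1-HIT  vc=[9]
15: 0x4d (blk 9, set 1) → VC-HIT  vc=[5]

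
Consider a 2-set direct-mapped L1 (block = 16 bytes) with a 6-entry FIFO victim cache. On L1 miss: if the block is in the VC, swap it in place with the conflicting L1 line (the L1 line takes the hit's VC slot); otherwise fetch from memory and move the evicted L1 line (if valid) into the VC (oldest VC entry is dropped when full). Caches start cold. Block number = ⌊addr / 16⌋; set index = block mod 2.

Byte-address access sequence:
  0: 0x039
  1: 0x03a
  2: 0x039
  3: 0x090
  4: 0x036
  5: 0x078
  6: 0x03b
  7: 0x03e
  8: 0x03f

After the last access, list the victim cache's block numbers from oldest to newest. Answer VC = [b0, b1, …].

  [0] addr=0x39 blk=3 s=1: MISS | VC []
  [1] addr=0x3a blk=3 s=1: L1-HIT | VC []
  [2] addr=0x39 blk=3 s=1: L1-HIT | VC []
  [3] addr=0x90 blk=9 s=1: MISS | VC [3]
  [4] addr=0x36 blk=3 s=1: VC-HIT | VC [9]
  [5] addr=0x78 blk=7 s=1: MISS | VC [9, 3]
  [6] addr=0x3b blk=3 s=1: VC-HIT | VC [9, 7]
  [7] addr=0x3e blk=3 s=1: L1-HIT | VC [9, 7]
  [8] addr=0x3f blk=3 s=1: L1-HIT | VC [9, 7]

VC = [9, 7]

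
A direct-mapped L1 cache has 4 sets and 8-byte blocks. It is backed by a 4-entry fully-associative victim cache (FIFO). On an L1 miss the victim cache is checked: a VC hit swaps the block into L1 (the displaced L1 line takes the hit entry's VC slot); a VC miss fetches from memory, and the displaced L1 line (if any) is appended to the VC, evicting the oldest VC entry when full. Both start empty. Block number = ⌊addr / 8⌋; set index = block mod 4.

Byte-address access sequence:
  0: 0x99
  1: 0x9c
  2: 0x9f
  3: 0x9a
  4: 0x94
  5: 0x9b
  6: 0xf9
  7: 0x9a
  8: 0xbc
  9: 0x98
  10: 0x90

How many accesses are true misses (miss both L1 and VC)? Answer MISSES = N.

MISSES = 4

#0 0x99→b19/s3 MISS; vc=[]
#1 0x9c→b19/s3 L1-HIT; vc=[]
#2 0x9f→b19/s3 L1-HIT; vc=[]
#3 0x9a→b19/s3 L1-HIT; vc=[]
#4 0x94→b18/s2 MISS; vc=[]
#5 0x9b→b19/s3 L1-HIT; vc=[]
#6 0xf9→b31/s3 MISS; vc=[19]
#7 0x9a→b19/s3 VC-HIT; vc=[31]
#8 0xbc→b23/s3 MISS; vc=[31,19]
#9 0x98→b19/s3 VC-HIT; vc=[31,23]
#10 0x90→b18/s2 L1-HIT; vc=[31,23]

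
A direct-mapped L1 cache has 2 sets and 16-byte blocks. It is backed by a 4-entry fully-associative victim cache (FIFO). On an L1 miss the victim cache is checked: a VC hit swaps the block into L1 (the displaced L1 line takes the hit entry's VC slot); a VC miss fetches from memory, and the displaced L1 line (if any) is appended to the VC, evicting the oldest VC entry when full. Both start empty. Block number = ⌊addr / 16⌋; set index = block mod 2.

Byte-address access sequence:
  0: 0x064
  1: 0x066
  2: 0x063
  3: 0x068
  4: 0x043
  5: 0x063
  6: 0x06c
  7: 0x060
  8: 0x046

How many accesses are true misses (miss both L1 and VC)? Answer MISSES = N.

MISSES = 2

#0 0x64→b6/s0 MISS; vc=[]
#1 0x66→b6/s0 L1-HIT; vc=[]
#2 0x63→b6/s0 L1-HIT; vc=[]
#3 0x68→b6/s0 L1-HIT; vc=[]
#4 0x43→b4/s0 MISS; vc=[6]
#5 0x63→b6/s0 VC-HIT; vc=[4]
#6 0x6c→b6/s0 L1-HIT; vc=[4]
#7 0x60→b6/s0 L1-HIT; vc=[4]
#8 0x46→b4/s0 VC-HIT; vc=[6]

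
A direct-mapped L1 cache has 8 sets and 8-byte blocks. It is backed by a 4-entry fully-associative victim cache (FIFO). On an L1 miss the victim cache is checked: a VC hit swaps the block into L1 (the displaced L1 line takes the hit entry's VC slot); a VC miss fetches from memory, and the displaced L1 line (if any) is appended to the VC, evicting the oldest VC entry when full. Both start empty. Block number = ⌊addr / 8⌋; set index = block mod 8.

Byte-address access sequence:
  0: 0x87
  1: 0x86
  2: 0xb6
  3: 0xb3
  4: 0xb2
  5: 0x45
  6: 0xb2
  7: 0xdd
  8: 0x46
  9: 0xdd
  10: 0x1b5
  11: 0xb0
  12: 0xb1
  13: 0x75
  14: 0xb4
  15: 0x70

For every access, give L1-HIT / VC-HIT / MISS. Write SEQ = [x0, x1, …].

0: 0x87 (blk 16, set 0) → MISS  vc=[]
1: 0x86 (blk 16, set 0) → L1-HIT  vc=[]
2: 0xb6 (blk 22, set 6) → MISS  vc=[]
3: 0xb3 (blk 22, set 6) → L1-HIT  vc=[]
4: 0xb2 (blk 22, set 6) → L1-HIT  vc=[]
5: 0x45 (blk 8, set 0) → MISS  vc=[16]
6: 0xb2 (blk 22, set 6) → L1-HIT  vc=[16]
7: 0xdd (blk 27, set 3) → MISS  vc=[16]
8: 0x46 (blk 8, set 0) → L1-HIT  vc=[16]
9: 0xdd (blk 27, set 3) → L1-HIT  vc=[16]
10: 0x1b5 (blk 54, set 6) → MISS  vc=[16, 22]
11: 0xb0 (blk 22, set 6) → VC-HIT  vc=[16, 54]
12: 0xb1 (blk 22, set 6) → L1-HIT  vc=[16, 54]
13: 0x75 (blk 14, set 6) → MISS  vc=[16, 54, 22]
14: 0xb4 (blk 22, set 6) → VC-HIT  vc=[16, 54, 14]
15: 0x70 (blk 14, set 6) → VC-HIT  vc=[16, 54, 22]

SEQ = [MISS, L1-HIT, MISS, L1-HIT, L1-HIT, MISS, L1-HIT, MISS, L1-HIT, L1-HIT, MISS, VC-HIT, L1-HIT, MISS, VC-HIT, VC-HIT]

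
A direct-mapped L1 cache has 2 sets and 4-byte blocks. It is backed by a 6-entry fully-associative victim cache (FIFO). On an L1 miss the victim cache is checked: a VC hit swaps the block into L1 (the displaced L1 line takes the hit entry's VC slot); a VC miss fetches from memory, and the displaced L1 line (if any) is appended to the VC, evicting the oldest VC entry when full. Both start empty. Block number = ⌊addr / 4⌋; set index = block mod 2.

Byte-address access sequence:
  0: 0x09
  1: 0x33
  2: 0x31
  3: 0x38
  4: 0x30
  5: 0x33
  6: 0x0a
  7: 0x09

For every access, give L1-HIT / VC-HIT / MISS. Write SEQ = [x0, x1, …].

SEQ = [MISS, MISS, L1-HIT, MISS, VC-HIT, L1-HIT, VC-HIT, L1-HIT]

0: 0x9 (blk 2, set 0) → MISS  vc=[]
1: 0x33 (blk 12, set 0) → MISS  vc=[2]
2: 0x31 (blk 12, set 0) → L1-HIT  vc=[2]
3: 0x38 (blk 14, set 0) → MISS  vc=[2, 12]
4: 0x30 (blk 12, set 0) → VC-HIT  vc=[2, 14]
5: 0x33 (blk 12, set 0) → L1-HIT  vc=[2, 14]
6: 0xa (blk 2, set 0) → VC-HIT  vc=[12, 14]
7: 0x9 (blk 2, set 0) → L1-HIT  vc=[12, 14]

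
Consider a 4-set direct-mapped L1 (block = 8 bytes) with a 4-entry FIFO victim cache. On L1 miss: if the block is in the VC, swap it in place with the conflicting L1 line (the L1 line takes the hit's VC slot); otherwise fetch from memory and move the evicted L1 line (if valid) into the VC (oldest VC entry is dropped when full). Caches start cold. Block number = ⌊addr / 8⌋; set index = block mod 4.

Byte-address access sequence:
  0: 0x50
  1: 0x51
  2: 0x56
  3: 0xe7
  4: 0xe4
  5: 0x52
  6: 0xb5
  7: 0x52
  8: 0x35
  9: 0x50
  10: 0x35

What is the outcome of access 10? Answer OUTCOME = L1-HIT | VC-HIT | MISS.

OUTCOME = VC-HIT

  [0] addr=0x50 blk=10 s=2: MISS | VC []
  [1] addr=0x51 blk=10 s=2: L1-HIT | VC []
  [2] addr=0x56 blk=10 s=2: L1-HIT | VC []
  [3] addr=0xe7 blk=28 s=0: MISS | VC []
  [4] addr=0xe4 blk=28 s=0: L1-HIT | VC []
  [5] addr=0x52 blk=10 s=2: L1-HIT | VC []
  [6] addr=0xb5 blk=22 s=2: MISS | VC [10]
  [7] addr=0x52 blk=10 s=2: VC-HIT | VC [22]
  [8] addr=0x35 blk=6 s=2: MISS | VC [22, 10]
  [9] addr=0x50 blk=10 s=2: VC-HIT | VC [22, 6]
  [10] addr=0x35 blk=6 s=2: VC-HIT | VC [22, 10]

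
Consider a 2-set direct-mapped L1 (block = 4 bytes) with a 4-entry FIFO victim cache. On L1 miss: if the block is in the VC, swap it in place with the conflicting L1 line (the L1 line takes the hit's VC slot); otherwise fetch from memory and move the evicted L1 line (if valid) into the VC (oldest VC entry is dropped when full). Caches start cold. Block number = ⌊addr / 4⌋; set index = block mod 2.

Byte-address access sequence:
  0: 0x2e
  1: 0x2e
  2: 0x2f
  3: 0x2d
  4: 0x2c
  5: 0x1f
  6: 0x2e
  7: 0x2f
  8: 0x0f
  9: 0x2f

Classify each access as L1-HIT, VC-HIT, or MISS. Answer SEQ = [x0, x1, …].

SEQ = [MISS, L1-HIT, L1-HIT, L1-HIT, L1-HIT, MISS, VC-HIT, L1-HIT, MISS, VC-HIT]

#0 0x2e→b11/s1 MISS; vc=[]
#1 0x2e→b11/s1 L1-HIT; vc=[]
#2 0x2f→b11/s1 L1-HIT; vc=[]
#3 0x2d→b11/s1 L1-HIT; vc=[]
#4 0x2c→b11/s1 L1-HIT; vc=[]
#5 0x1f→b7/s1 MISS; vc=[11]
#6 0x2e→b11/s1 VC-HIT; vc=[7]
#7 0x2f→b11/s1 L1-HIT; vc=[7]
#8 0xf→b3/s1 MISS; vc=[7,11]
#9 0x2f→b11/s1 VC-HIT; vc=[7,3]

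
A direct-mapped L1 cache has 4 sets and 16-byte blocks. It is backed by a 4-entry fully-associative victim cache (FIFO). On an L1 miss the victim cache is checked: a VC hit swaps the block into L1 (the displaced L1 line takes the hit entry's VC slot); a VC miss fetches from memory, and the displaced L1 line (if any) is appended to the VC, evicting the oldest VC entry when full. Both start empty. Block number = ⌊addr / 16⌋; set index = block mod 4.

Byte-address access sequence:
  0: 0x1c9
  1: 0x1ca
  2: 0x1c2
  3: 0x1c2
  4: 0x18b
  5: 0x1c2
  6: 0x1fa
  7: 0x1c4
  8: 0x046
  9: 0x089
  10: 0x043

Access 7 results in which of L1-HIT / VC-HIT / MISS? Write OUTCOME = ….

  [0] addr=0x1c9 blk=28 s=0: MISS | VC []
  [1] addr=0x1ca blk=28 s=0: L1-HIT | VC []
  [2] addr=0x1c2 blk=28 s=0: L1-HIT | VC []
  [3] addr=0x1c2 blk=28 s=0: L1-HIT | VC []
  [4] addr=0x18b blk=24 s=0: MISS | VC [28]
  [5] addr=0x1c2 blk=28 s=0: VC-HIT | VC [24]
  [6] addr=0x1fa blk=31 s=3: MISS | VC [24]
  [7] addr=0x1c4 blk=28 s=0: L1-HIT | VC [24]
  [8] addr=0x46 blk=4 s=0: MISS | VC [24, 28]
  [9] addr=0x89 blk=8 s=0: MISS | VC [24, 28, 4]
  [10] addr=0x43 blk=4 s=0: VC-HIT | VC [24, 28, 8]

OUTCOME = L1-HIT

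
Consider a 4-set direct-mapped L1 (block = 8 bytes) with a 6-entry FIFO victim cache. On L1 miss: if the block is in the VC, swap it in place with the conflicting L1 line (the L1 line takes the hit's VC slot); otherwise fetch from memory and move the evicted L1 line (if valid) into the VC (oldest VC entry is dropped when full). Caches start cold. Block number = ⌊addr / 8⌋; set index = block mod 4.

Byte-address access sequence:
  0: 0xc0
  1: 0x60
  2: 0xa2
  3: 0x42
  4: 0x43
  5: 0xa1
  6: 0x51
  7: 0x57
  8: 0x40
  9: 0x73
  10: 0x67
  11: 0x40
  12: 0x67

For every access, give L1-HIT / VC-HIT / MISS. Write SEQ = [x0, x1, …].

SEQ = [MISS, MISS, MISS, MISS, L1-HIT, VC-HIT, MISS, L1-HIT, VC-HIT, MISS, VC-HIT, VC-HIT, VC-HIT]

0: 0xc0 (blk 24, set 0) → MISS  vc=[]
1: 0x60 (blk 12, set 0) → MISS  vc=[24]
2: 0xa2 (blk 20, set 0) → MISS  vc=[24, 12]
3: 0x42 (blk 8, set 0) → MISS  vc=[24, 12, 20]
4: 0x43 (blk 8, set 0) → L1-HIT  vc=[24, 12, 20]
5: 0xa1 (blk 20, set 0) → VC-HIT  vc=[24, 12, 8]
6: 0x51 (blk 10, set 2) → MISS  vc=[24, 12, 8]
7: 0x57 (blk 10, set 2) → L1-HIT  vc=[24, 12, 8]
8: 0x40 (blk 8, set 0) → VC-HIT  vc=[24, 12, 20]
9: 0x73 (blk 14, set 2) → MISS  vc=[24, 12, 20, 10]
10: 0x67 (blk 12, set 0) → VC-HIT  vc=[24, 8, 20, 10]
11: 0x40 (blk 8, set 0) → VC-HIT  vc=[24, 12, 20, 10]
12: 0x67 (blk 12, set 0) → VC-HIT  vc=[24, 8, 20, 10]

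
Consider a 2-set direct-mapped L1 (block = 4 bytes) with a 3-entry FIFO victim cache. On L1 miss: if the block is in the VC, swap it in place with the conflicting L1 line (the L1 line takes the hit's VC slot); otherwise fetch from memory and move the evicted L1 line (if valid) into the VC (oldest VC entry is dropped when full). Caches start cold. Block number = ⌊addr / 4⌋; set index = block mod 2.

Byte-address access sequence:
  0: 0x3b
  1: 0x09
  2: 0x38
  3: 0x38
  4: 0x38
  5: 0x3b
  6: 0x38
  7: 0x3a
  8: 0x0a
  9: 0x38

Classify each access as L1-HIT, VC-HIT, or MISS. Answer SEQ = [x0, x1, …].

#0 0x3b→b14/s0 MISS; vc=[]
#1 0x9→b2/s0 MISS; vc=[14]
#2 0x38→b14/s0 VC-HIT; vc=[2]
#3 0x38→b14/s0 L1-HIT; vc=[2]
#4 0x38→b14/s0 L1-HIT; vc=[2]
#5 0x3b→b14/s0 L1-HIT; vc=[2]
#6 0x38→b14/s0 L1-HIT; vc=[2]
#7 0x3a→b14/s0 L1-HIT; vc=[2]
#8 0xa→b2/s0 VC-HIT; vc=[14]
#9 0x38→b14/s0 VC-HIT; vc=[2]

SEQ = [MISS, MISS, VC-HIT, L1-HIT, L1-HIT, L1-HIT, L1-HIT, L1-HIT, VC-HIT, VC-HIT]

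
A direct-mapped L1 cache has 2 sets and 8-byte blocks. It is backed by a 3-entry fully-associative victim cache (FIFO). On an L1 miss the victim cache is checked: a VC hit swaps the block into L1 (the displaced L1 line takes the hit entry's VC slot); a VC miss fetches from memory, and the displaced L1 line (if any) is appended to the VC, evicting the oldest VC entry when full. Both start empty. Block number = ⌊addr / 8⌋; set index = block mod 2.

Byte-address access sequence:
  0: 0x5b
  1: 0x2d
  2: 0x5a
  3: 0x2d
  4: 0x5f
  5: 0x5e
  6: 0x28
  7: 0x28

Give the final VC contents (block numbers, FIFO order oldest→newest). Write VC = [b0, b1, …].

VC = [11]

#0 0x5b→b11/s1 MISS; vc=[]
#1 0x2d→b5/s1 MISS; vc=[11]
#2 0x5a→b11/s1 VC-HIT; vc=[5]
#3 0x2d→b5/s1 VC-HIT; vc=[11]
#4 0x5f→b11/s1 VC-HIT; vc=[5]
#5 0x5e→b11/s1 L1-HIT; vc=[5]
#6 0x28→b5/s1 VC-HIT; vc=[11]
#7 0x28→b5/s1 L1-HIT; vc=[11]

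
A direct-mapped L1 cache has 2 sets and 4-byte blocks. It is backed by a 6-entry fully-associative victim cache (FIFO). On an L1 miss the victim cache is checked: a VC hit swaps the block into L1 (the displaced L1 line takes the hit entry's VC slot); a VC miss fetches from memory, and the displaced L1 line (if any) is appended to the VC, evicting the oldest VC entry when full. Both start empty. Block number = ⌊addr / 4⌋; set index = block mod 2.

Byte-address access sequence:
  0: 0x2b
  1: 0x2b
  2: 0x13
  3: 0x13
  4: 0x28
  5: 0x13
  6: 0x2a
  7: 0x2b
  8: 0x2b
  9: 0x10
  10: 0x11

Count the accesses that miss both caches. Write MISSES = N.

MISSES = 2

0: 0x2b (blk 10, set 0) → MISS  vc=[]
1: 0x2b (blk 10, set 0) → L1-HIT  vc=[]
2: 0x13 (blk 4, set 0) → MISS  vc=[10]
3: 0x13 (blk 4, set 0) → L1-HIT  vc=[10]
4: 0x28 (blk 10, set 0) → VC-HIT  vc=[4]
5: 0x13 (blk 4, set 0) → VC-HIT  vc=[10]
6: 0x2a (blk 10, set 0) → VC-HIT  vc=[4]
7: 0x2b (blk 10, set 0) → L1-HIT  vc=[4]
8: 0x2b (blk 10, set 0) → L1-HIT  vc=[4]
9: 0x10 (blk 4, set 0) → VC-HIT  vc=[10]
10: 0x11 (blk 4, set 0) → L1-HIT  vc=[10]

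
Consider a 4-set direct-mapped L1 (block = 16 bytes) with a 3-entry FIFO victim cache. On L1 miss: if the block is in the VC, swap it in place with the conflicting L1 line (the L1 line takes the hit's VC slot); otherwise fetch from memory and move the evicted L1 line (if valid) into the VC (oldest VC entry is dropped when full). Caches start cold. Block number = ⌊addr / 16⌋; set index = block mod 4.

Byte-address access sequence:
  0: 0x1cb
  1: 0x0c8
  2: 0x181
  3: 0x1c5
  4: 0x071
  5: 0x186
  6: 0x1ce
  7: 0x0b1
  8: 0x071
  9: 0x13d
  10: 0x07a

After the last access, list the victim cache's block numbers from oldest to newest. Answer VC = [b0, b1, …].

VC = [12, 11, 19]

#0 0x1cb→b28/s0 MISS; vc=[]
#1 0xc8→b12/s0 MISS; vc=[28]
#2 0x181→b24/s0 MISS; vc=[28,12]
#3 0x1c5→b28/s0 VC-HIT; vc=[24,12]
#4 0x71→b7/s3 MISS; vc=[24,12]
#5 0x186→b24/s0 VC-HIT; vc=[28,12]
#6 0x1ce→b28/s0 VC-HIT; vc=[24,12]
#7 0xb1→b11/s3 MISS; vc=[24,12,7]
#8 0x71→b7/s3 VC-HIT; vc=[24,12,11]
#9 0x13d→b19/s3 MISS; vc=[12,11,7]
#10 0x7a→b7/s3 VC-HIT; vc=[12,11,19]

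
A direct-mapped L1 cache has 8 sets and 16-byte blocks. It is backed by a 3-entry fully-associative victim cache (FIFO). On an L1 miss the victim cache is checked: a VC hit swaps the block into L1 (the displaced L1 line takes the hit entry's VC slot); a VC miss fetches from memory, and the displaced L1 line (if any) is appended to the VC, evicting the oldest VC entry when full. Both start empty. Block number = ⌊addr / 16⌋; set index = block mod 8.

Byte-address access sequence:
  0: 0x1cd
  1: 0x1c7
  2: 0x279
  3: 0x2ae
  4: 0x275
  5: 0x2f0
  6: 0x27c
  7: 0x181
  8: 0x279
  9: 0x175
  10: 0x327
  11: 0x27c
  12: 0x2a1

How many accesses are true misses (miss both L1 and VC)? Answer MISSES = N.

0: 0x1cd (blk 28, set 4) → MISS  vc=[]
1: 0x1c7 (blk 28, set 4) → L1-HIT  vc=[]
2: 0x279 (blk 39, set 7) → MISS  vc=[]
3: 0x2ae (blk 42, set 2) → MISS  vc=[]
4: 0x275 (blk 39, set 7) → L1-HIT  vc=[]
5: 0x2f0 (blk 47, set 7) → MISS  vc=[39]
6: 0x27c (blk 39, set 7) → VC-HIT  vc=[47]
7: 0x181 (blk 24, set 0) → MISS  vc=[47]
8: 0x279 (blk 39, set 7) → L1-HIT  vc=[47]
9: 0x175 (blk 23, set 7) → MISS  vc=[47, 39]
10: 0x327 (blk 50, set 2) → MISS  vc=[47, 39, 42]
11: 0x27c (blk 39, set 7) → VC-HIT  vc=[47, 23, 42]
12: 0x2a1 (blk 42, set 2) → VC-HIT  vc=[47, 23, 50]

MISSES = 7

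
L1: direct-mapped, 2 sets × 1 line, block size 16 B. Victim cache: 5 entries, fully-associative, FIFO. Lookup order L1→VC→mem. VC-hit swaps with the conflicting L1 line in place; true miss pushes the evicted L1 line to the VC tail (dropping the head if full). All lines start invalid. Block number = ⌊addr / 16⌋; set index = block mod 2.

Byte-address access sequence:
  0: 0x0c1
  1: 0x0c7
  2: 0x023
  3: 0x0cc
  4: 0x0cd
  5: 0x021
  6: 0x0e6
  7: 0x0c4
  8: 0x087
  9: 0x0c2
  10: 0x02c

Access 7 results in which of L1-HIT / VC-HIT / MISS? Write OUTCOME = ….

OUTCOME = VC-HIT

#0 0xc1→b12/s0 MISS; vc=[]
#1 0xc7→b12/s0 L1-HIT; vc=[]
#2 0x23→b2/s0 MISS; vc=[12]
#3 0xcc→b12/s0 VC-HIT; vc=[2]
#4 0xcd→b12/s0 L1-HIT; vc=[2]
#5 0x21→b2/s0 VC-HIT; vc=[12]
#6 0xe6→b14/s0 MISS; vc=[12,2]
#7 0xc4→b12/s0 VC-HIT; vc=[14,2]
#8 0x87→b8/s0 MISS; vc=[14,2,12]
#9 0xc2→b12/s0 VC-HIT; vc=[14,2,8]
#10 0x2c→b2/s0 VC-HIT; vc=[14,12,8]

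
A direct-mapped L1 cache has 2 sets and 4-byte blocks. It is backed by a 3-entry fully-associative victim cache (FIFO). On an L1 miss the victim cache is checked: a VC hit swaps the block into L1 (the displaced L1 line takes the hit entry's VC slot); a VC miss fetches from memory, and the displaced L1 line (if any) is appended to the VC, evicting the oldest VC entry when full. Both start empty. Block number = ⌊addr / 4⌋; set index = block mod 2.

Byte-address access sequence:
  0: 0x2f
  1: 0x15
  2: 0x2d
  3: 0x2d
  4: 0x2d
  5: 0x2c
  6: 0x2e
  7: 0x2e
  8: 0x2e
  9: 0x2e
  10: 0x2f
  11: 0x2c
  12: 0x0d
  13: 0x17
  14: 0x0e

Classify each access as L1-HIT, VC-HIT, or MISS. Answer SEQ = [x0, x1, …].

#0 0x2f→b11/s1 MISS; vc=[]
#1 0x15→b5/s1 MISS; vc=[11]
#2 0x2d→b11/s1 VC-HIT; vc=[5]
#3 0x2d→b11/s1 L1-HIT; vc=[5]
#4 0x2d→b11/s1 L1-HIT; vc=[5]
#5 0x2c→b11/s1 L1-HIT; vc=[5]
#6 0x2e→b11/s1 L1-HIT; vc=[5]
#7 0x2e→b11/s1 L1-HIT; vc=[5]
#8 0x2e→b11/s1 L1-HIT; vc=[5]
#9 0x2e→b11/s1 L1-HIT; vc=[5]
#10 0x2f→b11/s1 L1-HIT; vc=[5]
#11 0x2c→b11/s1 L1-HIT; vc=[5]
#12 0xd→b3/s1 MISS; vc=[5,11]
#13 0x17→b5/s1 VC-HIT; vc=[3,11]
#14 0xe→b3/s1 VC-HIT; vc=[5,11]

SEQ = [MISS, MISS, VC-HIT, L1-HIT, L1-HIT, L1-HIT, L1-HIT, L1-HIT, L1-HIT, L1-HIT, L1-HIT, L1-HIT, MISS, VC-HIT, VC-HIT]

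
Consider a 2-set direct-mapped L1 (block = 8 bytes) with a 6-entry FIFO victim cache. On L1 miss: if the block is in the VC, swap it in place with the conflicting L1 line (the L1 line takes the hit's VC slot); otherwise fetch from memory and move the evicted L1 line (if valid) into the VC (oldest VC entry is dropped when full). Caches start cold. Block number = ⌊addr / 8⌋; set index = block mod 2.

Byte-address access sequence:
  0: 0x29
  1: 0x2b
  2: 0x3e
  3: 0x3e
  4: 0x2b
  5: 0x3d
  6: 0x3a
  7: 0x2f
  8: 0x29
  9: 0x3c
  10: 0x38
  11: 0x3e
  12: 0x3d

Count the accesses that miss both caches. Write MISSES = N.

#0 0x29→b5/s1 MISS; vc=[]
#1 0x2b→b5/s1 L1-HIT; vc=[]
#2 0x3e→b7/s1 MISS; vc=[5]
#3 0x3e→b7/s1 L1-HIT; vc=[5]
#4 0x2b→b5/s1 VC-HIT; vc=[7]
#5 0x3d→b7/s1 VC-HIT; vc=[5]
#6 0x3a→b7/s1 L1-HIT; vc=[5]
#7 0x2f→b5/s1 VC-HIT; vc=[7]
#8 0x29→b5/s1 L1-HIT; vc=[7]
#9 0x3c→b7/s1 VC-HIT; vc=[5]
#10 0x38→b7/s1 L1-HIT; vc=[5]
#11 0x3e→b7/s1 L1-HIT; vc=[5]
#12 0x3d→b7/s1 L1-HIT; vc=[5]

MISSES = 2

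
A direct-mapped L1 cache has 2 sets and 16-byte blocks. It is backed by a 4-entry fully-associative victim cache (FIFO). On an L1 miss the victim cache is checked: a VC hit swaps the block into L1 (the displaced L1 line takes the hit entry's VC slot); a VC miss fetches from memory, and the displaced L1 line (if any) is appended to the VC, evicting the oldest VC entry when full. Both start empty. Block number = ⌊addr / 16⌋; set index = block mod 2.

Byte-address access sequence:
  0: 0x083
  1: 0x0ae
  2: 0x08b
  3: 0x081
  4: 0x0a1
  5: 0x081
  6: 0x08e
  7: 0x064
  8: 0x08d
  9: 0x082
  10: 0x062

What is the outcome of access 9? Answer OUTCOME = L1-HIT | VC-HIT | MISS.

OUTCOME = L1-HIT

#0 0x83→b8/s0 MISS; vc=[]
#1 0xae→b10/s0 MISS; vc=[8]
#2 0x8b→b8/s0 VC-HIT; vc=[10]
#3 0x81→b8/s0 L1-HIT; vc=[10]
#4 0xa1→b10/s0 VC-HIT; vc=[8]
#5 0x81→b8/s0 VC-HIT; vc=[10]
#6 0x8e→b8/s0 L1-HIT; vc=[10]
#7 0x64→b6/s0 MISS; vc=[10,8]
#8 0x8d→b8/s0 VC-HIT; vc=[10,6]
#9 0x82→b8/s0 L1-HIT; vc=[10,6]
#10 0x62→b6/s0 VC-HIT; vc=[10,8]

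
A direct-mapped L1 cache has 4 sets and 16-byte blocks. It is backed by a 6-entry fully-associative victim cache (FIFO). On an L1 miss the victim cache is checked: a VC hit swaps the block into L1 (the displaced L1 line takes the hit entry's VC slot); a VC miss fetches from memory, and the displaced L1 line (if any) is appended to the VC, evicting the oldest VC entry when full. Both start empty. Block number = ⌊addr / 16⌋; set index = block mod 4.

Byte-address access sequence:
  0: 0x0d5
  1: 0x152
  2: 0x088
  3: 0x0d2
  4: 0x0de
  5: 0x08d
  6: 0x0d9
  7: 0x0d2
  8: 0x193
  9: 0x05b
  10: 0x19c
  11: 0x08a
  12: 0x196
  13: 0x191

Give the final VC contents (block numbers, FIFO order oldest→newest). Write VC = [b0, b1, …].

  [0] addr=0xd5 blk=13 s=1: MISS | VC []
  [1] addr=0x152 blk=21 s=1: MISS | VC [13]
  [2] addr=0x88 blk=8 s=0: MISS | VC [13]
  [3] addr=0xd2 blk=13 s=1: VC-HIT | VC [21]
  [4] addr=0xde blk=13 s=1: L1-HIT | VC [21]
  [5] addr=0x8d blk=8 s=0: L1-HIT | VC [21]
  [6] addr=0xd9 blk=13 s=1: L1-HIT | VC [21]
  [7] addr=0xd2 blk=13 s=1: L1-HIT | VC [21]
  [8] addr=0x193 blk=25 s=1: MISS | VC [21, 13]
  [9] addr=0x5b blk=5 s=1: MISS | VC [21, 13, 25]
  [10] addr=0x19c blk=25 s=1: VC-HIT | VC [21, 13, 5]
  [11] addr=0x8a blk=8 s=0: L1-HIT | VC [21, 13, 5]
  [12] addr=0x196 blk=25 s=1: L1-HIT | VC [21, 13, 5]
  [13] addr=0x191 blk=25 s=1: L1-HIT | VC [21, 13, 5]

VC = [21, 13, 5]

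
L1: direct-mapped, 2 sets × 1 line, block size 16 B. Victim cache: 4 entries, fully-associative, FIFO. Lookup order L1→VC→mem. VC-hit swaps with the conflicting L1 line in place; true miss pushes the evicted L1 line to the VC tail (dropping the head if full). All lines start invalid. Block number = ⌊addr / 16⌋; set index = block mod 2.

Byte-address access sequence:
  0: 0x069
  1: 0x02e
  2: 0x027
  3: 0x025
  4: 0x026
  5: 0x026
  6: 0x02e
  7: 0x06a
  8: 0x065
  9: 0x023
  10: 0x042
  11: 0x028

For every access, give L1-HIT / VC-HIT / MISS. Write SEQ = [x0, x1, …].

SEQ = [MISS, MISS, L1-HIT, L1-HIT, L1-HIT, L1-HIT, L1-HIT, VC-HIT, L1-HIT, VC-HIT, MISS, VC-HIT]

0: 0x69 (blk 6, set 0) → MISS  vc=[]
1: 0x2e (blk 2, set 0) → MISS  vc=[6]
2: 0x27 (blk 2, set 0) → L1-HIT  vc=[6]
3: 0x25 (blk 2, set 0) → L1-HIT  vc=[6]
4: 0x26 (blk 2, set 0) → L1-HIT  vc=[6]
5: 0x26 (blk 2, set 0) → L1-HIT  vc=[6]
6: 0x2e (blk 2, set 0) → L1-HIT  vc=[6]
7: 0x6a (blk 6, set 0) → VC-HIT  vc=[2]
8: 0x65 (blk 6, set 0) → L1-HIT  vc=[2]
9: 0x23 (blk 2, set 0) → VC-HIT  vc=[6]
10: 0x42 (blk 4, set 0) → MISS  vc=[6, 2]
11: 0x28 (blk 2, set 0) → VC-HIT  vc=[6, 4]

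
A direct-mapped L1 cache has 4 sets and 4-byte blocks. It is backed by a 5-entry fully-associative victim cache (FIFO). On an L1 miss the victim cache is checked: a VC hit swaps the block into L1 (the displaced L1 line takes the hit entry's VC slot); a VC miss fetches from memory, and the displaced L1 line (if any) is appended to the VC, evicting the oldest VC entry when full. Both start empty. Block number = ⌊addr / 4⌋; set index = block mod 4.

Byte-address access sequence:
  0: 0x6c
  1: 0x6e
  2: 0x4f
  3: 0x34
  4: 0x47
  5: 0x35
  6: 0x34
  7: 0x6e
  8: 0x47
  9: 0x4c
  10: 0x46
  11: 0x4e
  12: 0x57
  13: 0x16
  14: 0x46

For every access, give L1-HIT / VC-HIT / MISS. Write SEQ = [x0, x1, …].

SEQ = [MISS, L1-HIT, MISS, MISS, MISS, VC-HIT, L1-HIT, VC-HIT, VC-HIT, VC-HIT, L1-HIT, L1-HIT, MISS, MISS, VC-HIT]

0: 0x6c (blk 27, set 3) → MISS  vc=[]
1: 0x6e (blk 27, set 3) → L1-HIT  vc=[]
2: 0x4f (blk 19, set 3) → MISS  vc=[27]
3: 0x34 (blk 13, set 1) → MISS  vc=[27]
4: 0x47 (blk 17, set 1) → MISS  vc=[27, 13]
5: 0x35 (blk 13, set 1) → VC-HIT  vc=[27, 17]
6: 0x34 (blk 13, set 1) → L1-HIT  vc=[27, 17]
7: 0x6e (blk 27, set 3) → VC-HIT  vc=[19, 17]
8: 0x47 (blk 17, set 1) → VC-HIT  vc=[19, 13]
9: 0x4c (blk 19, set 3) → VC-HIT  vc=[27, 13]
10: 0x46 (blk 17, set 1) → L1-HIT  vc=[27, 13]
11: 0x4e (blk 19, set 3) → L1-HIT  vc=[27, 13]
12: 0x57 (blk 21, set 1) → MISS  vc=[27, 13, 17]
13: 0x16 (blk 5, set 1) → MISS  vc=[27, 13, 17, 21]
14: 0x46 (blk 17, set 1) → VC-HIT  vc=[27, 13, 5, 21]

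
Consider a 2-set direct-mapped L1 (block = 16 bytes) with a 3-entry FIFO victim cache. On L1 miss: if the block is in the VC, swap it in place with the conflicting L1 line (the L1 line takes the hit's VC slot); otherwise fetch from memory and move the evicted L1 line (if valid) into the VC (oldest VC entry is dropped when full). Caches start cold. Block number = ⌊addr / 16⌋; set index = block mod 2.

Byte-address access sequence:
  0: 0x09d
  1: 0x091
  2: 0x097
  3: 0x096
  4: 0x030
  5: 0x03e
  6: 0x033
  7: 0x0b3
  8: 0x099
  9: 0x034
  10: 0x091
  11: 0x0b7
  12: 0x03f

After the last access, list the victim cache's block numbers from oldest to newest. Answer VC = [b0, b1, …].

0: 0x9d (blk 9, set 1) → MISS  vc=[]
1: 0x91 (blk 9, set 1) → L1-HIT  vc=[]
2: 0x97 (blk 9, set 1) → L1-HIT  vc=[]
3: 0x96 (blk 9, set 1) → L1-HIT  vc=[]
4: 0x30 (blk 3, set 1) → MISS  vc=[9]
5: 0x3e (blk 3, set 1) → L1-HIT  vc=[9]
6: 0x33 (blk 3, set 1) → L1-HIT  vc=[9]
7: 0xb3 (blk 11, set 1) → MISS  vc=[9, 3]
8: 0x99 (blk 9, set 1) → VC-HIT  vc=[11, 3]
9: 0x34 (blk 3, set 1) → VC-HIT  vc=[11, 9]
10: 0x91 (blk 9, set 1) → VC-HIT  vc=[11, 3]
11: 0xb7 (blk 11, set 1) → VC-HIT  vc=[9, 3]
12: 0x3f (blk 3, set 1) → VC-HIT  vc=[9, 11]

VC = [9, 11]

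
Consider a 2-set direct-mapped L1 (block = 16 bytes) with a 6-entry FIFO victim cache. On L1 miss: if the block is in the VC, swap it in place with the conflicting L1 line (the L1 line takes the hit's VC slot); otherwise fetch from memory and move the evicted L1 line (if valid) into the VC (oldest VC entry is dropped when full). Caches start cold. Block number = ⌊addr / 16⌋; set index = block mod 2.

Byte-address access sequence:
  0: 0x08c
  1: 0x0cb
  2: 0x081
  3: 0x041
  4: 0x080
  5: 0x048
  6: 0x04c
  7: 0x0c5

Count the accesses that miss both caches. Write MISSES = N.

MISSES = 3

0: 0x8c (blk 8, set 0) → MISS  vc=[]
1: 0xcb (blk 12, set 0) → MISS  vc=[8]
2: 0x81 (blk 8, set 0) → VC-HIT  vc=[12]
3: 0x41 (blk 4, set 0) → MISS  vc=[12, 8]
4: 0x80 (blk 8, set 0) → VC-HIT  vc=[12, 4]
5: 0x48 (blk 4, set 0) → VC-HIT  vc=[12, 8]
6: 0x4c (blk 4, set 0) → L1-HIT  vc=[12, 8]
7: 0xc5 (blk 12, set 0) → VC-HIT  vc=[4, 8]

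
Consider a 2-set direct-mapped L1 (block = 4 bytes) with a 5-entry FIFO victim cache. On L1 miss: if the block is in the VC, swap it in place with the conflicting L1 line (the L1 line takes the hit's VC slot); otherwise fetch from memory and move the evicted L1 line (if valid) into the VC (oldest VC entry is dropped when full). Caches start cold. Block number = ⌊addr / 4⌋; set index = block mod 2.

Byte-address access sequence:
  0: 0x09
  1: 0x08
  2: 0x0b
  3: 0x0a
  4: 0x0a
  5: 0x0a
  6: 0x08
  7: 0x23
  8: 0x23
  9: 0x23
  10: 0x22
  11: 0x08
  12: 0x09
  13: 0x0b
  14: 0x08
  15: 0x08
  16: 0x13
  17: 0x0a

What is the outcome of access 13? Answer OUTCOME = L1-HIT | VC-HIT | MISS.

  [0] addr=0x9 blk=2 s=0: MISS | VC []
  [1] addr=0x8 blk=2 s=0: L1-HIT | VC []
  [2] addr=0xb blk=2 s=0: L1-HIT | VC []
  [3] addr=0xa blk=2 s=0: L1-HIT | VC []
  [4] addr=0xa blk=2 s=0: L1-HIT | VC []
  [5] addr=0xa blk=2 s=0: L1-HIT | VC []
  [6] addr=0x8 blk=2 s=0: L1-HIT | VC []
  [7] addr=0x23 blk=8 s=0: MISS | VC [2]
  [8] addr=0x23 blk=8 s=0: L1-HIT | VC [2]
  [9] addr=0x23 blk=8 s=0: L1-HIT | VC [2]
  [10] addr=0x22 blk=8 s=0: L1-HIT | VC [2]
  [11] addr=0x8 blk=2 s=0: VC-HIT | VC [8]
  [12] addr=0x9 blk=2 s=0: L1-HIT | VC [8]
  [13] addr=0xb blk=2 s=0: L1-HIT | VC [8]
  [14] addr=0x8 blk=2 s=0: L1-HIT | VC [8]
  [15] addr=0x8 blk=2 s=0: L1-HIT | VC [8]
  [16] addr=0x13 blk=4 s=0: MISS | VC [8, 2]
  [17] addr=0xa blk=2 s=0: VC-HIT | VC [8, 4]

OUTCOME = L1-HIT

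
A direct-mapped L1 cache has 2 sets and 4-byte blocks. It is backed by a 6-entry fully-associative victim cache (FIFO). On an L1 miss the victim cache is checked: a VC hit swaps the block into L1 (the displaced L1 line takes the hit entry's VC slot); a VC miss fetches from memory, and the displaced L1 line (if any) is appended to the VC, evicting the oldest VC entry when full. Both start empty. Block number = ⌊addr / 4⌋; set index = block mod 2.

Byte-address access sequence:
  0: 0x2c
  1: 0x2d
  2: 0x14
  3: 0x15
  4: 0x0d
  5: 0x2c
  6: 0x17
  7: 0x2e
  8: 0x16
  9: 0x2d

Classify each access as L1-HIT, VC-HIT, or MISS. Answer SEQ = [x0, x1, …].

SEQ = [MISS, L1-HIT, MISS, L1-HIT, MISS, VC-HIT, VC-HIT, VC-HIT, VC-HIT, VC-HIT]

#0 0x2c→b11/s1 MISS; vc=[]
#1 0x2d→b11/s1 L1-HIT; vc=[]
#2 0x14→b5/s1 MISS; vc=[11]
#3 0x15→b5/s1 L1-HIT; vc=[11]
#4 0xd→b3/s1 MISS; vc=[11,5]
#5 0x2c→b11/s1 VC-HIT; vc=[3,5]
#6 0x17→b5/s1 VC-HIT; vc=[3,11]
#7 0x2e→b11/s1 VC-HIT; vc=[3,5]
#8 0x16→b5/s1 VC-HIT; vc=[3,11]
#9 0x2d→b11/s1 VC-HIT; vc=[3,5]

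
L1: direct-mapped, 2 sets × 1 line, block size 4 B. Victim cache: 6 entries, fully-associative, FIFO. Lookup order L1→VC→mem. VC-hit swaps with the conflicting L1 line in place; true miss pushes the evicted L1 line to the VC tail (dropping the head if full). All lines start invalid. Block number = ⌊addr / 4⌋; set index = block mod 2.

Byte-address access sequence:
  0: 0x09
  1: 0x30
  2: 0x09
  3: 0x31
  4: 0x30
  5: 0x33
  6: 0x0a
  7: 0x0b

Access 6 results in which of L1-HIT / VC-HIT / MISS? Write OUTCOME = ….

OUTCOME = VC-HIT

#0 0x9→b2/s0 MISS; vc=[]
#1 0x30→b12/s0 MISS; vc=[2]
#2 0x9→b2/s0 VC-HIT; vc=[12]
#3 0x31→b12/s0 VC-HIT; vc=[2]
#4 0x30→b12/s0 L1-HIT; vc=[2]
#5 0x33→b12/s0 L1-HIT; vc=[2]
#6 0xa→b2/s0 VC-HIT; vc=[12]
#7 0xb→b2/s0 L1-HIT; vc=[12]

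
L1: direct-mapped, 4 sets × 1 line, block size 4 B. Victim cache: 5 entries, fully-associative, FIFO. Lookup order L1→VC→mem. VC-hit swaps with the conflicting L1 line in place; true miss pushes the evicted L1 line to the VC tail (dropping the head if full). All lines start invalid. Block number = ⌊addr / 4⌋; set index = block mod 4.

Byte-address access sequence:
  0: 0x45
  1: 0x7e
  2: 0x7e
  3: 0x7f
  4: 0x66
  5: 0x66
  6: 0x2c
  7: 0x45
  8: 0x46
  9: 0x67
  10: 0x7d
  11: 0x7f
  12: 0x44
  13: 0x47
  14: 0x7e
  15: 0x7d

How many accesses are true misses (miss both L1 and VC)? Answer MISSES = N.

MISSES = 4

  [0] addr=0x45 blk=17 s=1: MISS | VC []
  [1] addr=0x7e blk=31 s=3: MISS | VC []
  [2] addr=0x7e blk=31 s=3: L1-HIT | VC []
  [3] addr=0x7f blk=31 s=3: L1-HIT | VC []
  [4] addr=0x66 blk=25 s=1: MISS | VC [17]
  [5] addr=0x66 blk=25 s=1: L1-HIT | VC [17]
  [6] addr=0x2c blk=11 s=3: MISS | VC [17, 31]
  [7] addr=0x45 blk=17 s=1: VC-HIT | VC [25, 31]
  [8] addr=0x46 blk=17 s=1: L1-HIT | VC [25, 31]
  [9] addr=0x67 blk=25 s=1: VC-HIT | VC [17, 31]
  [10] addr=0x7d blk=31 s=3: VC-HIT | VC [17, 11]
  [11] addr=0x7f blk=31 s=3: L1-HIT | VC [17, 11]
  [12] addr=0x44 blk=17 s=1: VC-HIT | VC [25, 11]
  [13] addr=0x47 blk=17 s=1: L1-HIT | VC [25, 11]
  [14] addr=0x7e blk=31 s=3: L1-HIT | VC [25, 11]
  [15] addr=0x7d blk=31 s=3: L1-HIT | VC [25, 11]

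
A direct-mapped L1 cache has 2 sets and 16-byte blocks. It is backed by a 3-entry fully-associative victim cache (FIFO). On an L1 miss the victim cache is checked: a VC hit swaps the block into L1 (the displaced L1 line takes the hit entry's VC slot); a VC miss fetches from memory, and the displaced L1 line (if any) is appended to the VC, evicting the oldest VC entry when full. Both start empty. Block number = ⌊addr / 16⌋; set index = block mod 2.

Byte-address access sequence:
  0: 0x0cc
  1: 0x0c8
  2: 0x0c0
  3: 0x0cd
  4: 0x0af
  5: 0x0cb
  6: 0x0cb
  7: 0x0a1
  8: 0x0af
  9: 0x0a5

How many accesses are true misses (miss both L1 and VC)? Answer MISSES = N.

#0 0xcc→b12/s0 MISS; vc=[]
#1 0xc8→b12/s0 L1-HIT; vc=[]
#2 0xc0→b12/s0 L1-HIT; vc=[]
#3 0xcd→b12/s0 L1-HIT; vc=[]
#4 0xaf→b10/s0 MISS; vc=[12]
#5 0xcb→b12/s0 VC-HIT; vc=[10]
#6 0xcb→b12/s0 L1-HIT; vc=[10]
#7 0xa1→b10/s0 VC-HIT; vc=[12]
#8 0xaf→b10/s0 L1-HIT; vc=[12]
#9 0xa5→b10/s0 L1-HIT; vc=[12]

MISSES = 2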